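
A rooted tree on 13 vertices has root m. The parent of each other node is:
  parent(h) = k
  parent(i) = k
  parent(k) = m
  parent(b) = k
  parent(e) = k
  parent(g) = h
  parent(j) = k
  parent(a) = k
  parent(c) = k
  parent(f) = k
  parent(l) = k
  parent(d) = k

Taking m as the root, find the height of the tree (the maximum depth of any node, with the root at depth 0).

The longest root-to-leaf path is m → k → h → g (3 edges).

3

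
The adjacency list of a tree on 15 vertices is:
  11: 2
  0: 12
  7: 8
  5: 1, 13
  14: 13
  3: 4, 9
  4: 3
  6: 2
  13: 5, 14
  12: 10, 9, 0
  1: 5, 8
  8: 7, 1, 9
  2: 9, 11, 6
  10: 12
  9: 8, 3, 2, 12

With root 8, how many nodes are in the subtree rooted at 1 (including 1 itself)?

4

1's subtree: {1, 5, 13, 14}, size 4.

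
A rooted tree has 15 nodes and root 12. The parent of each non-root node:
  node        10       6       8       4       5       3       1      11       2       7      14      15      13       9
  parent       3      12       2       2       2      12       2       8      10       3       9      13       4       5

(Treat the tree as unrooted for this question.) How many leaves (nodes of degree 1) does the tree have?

Degree-1 nodes: 1, 6, 7, 11, 14, 15 — 6 of them.

6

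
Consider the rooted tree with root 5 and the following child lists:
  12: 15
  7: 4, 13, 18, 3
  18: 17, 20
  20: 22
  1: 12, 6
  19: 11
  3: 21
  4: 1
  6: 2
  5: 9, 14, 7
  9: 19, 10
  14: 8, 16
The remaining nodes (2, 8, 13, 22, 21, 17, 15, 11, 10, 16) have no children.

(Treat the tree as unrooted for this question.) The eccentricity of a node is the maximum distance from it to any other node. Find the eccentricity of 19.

7

A farthest node from 19 is 15 (2 also at distance 7).
The path 19 – 9 – 5 – 7 – 4 – 1 – 12 – 15 has 7 edges.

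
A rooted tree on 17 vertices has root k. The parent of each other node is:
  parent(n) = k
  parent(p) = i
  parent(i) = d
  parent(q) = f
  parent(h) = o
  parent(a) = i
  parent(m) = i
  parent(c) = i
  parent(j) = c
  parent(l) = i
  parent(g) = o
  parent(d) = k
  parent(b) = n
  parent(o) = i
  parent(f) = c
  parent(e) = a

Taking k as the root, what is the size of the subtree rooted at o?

o's subtree: {o, h, g}, size 3.

3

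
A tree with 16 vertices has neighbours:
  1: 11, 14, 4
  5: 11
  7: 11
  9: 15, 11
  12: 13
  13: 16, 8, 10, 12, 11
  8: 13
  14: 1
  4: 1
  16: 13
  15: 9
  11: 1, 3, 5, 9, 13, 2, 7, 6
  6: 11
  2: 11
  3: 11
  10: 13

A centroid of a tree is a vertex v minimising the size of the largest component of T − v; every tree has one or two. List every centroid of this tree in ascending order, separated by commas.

11

Delete 11: the remaining components have sizes 5, 3, 2, 1, 1, 1, 1, 1. Max 5 ≤ 8, so 11 is a centroid.
Every other node leaves some component of size > 8, so the centroid is unique.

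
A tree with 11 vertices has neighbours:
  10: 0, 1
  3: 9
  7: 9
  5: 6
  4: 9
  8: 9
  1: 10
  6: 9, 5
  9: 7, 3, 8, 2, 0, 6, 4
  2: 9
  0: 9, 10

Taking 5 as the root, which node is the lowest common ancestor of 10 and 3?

9

10's ancestor chain is 10, 0, 9, 6, 5 and 3's is 3, 9, 6, 5; they first meet at 9.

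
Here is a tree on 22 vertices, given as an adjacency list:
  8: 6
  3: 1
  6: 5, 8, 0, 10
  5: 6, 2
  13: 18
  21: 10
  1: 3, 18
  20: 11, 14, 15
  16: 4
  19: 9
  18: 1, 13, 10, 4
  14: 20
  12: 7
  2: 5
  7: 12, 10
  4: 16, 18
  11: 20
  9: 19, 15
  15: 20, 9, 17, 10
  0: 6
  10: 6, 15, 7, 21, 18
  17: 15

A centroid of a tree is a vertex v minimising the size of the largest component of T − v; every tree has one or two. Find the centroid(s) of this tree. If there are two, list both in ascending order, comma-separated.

Delete 10: the remaining components have sizes 7, 6, 5, 2, 1. Max 7 ≤ 11, so 10 is a centroid.
No neighbour of 10 does as well, so 10 is the unique centroid.

10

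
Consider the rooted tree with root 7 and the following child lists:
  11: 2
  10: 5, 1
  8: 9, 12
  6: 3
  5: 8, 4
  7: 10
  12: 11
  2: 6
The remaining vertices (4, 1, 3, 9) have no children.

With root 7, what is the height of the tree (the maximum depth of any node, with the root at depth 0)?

8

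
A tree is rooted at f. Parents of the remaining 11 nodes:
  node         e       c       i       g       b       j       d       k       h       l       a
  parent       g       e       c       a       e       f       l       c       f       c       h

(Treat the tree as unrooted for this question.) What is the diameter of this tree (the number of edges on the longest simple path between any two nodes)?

A longest path is j - f - h - a - g - e - c - l - d, with 8 edges.

8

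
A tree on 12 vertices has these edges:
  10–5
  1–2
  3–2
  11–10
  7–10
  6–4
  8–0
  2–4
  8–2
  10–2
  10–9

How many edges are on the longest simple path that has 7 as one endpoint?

The node farthest from 7 is 0 (6 also at distance 4), via 7–10–2–8–0 — 4 edges.

4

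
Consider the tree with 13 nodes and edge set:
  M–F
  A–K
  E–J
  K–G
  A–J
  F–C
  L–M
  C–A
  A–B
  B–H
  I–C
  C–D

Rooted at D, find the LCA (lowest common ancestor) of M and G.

C

Path M→root: M F C D; path G→root: G K A C D.
First common node: C.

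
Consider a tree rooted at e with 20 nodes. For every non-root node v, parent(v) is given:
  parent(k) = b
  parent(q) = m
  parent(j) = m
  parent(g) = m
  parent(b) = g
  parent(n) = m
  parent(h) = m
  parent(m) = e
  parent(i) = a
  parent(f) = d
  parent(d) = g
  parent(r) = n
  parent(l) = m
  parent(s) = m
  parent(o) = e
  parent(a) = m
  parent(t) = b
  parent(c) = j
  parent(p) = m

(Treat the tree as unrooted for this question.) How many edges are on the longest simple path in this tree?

5

BFS from k reaches o last, at distance 5; BFS from o confirms no node is farther.
Path: k - b - g - m - e - o.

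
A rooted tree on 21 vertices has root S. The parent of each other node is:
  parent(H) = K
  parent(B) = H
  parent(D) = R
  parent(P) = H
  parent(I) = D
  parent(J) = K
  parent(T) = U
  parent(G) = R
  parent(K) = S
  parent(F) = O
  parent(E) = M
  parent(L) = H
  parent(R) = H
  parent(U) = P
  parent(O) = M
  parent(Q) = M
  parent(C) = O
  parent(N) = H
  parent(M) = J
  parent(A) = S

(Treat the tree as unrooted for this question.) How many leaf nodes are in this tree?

Exactly 11 nodes have a single neighbour: A, B, C, E, F, G, I, L, N, Q, T.

11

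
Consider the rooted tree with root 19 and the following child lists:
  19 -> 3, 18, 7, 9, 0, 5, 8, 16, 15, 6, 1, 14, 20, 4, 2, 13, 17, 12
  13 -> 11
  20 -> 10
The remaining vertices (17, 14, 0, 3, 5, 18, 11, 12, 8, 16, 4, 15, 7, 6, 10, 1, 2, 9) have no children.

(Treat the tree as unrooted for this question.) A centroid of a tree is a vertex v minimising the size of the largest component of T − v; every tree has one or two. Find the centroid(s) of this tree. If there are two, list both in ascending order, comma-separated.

Delete 19: the remaining components have sizes 2, 2, 1, 1, 1, 1, 1, 1, 1, 1, 1, 1, 1, 1, 1, 1, 1, 1. Max 2 ≤ 10, so 19 is a centroid.
Every other node leaves some component of size > 10, so the centroid is unique.

19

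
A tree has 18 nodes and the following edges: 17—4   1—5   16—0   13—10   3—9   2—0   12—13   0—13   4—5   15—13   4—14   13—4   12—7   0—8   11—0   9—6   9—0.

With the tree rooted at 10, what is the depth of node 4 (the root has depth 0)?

2

Path from 10 to 4: 10 → 13 → 4, which has 2 edges.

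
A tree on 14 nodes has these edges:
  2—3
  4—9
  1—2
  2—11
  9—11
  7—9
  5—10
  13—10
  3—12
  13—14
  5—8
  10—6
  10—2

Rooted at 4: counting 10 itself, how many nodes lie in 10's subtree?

Descendants of 10 (including itself): 10, 6, 13, 5, 14, 8. That's 6.

6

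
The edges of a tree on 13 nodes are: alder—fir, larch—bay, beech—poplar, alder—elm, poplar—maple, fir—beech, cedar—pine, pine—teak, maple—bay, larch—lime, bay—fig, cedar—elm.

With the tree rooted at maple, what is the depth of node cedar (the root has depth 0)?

6

Path from maple to cedar: maple–poplar–beech–fir–alder–elm–cedar, which has 6 edges.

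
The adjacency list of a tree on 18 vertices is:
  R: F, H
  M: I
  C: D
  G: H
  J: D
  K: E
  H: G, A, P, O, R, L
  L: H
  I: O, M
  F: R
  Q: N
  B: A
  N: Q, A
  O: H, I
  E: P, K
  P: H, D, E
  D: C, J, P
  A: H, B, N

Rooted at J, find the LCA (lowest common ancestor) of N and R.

H

N's ancestor chain is N, A, H, P, D, J and R's is R, H, P, D, J; they first meet at H.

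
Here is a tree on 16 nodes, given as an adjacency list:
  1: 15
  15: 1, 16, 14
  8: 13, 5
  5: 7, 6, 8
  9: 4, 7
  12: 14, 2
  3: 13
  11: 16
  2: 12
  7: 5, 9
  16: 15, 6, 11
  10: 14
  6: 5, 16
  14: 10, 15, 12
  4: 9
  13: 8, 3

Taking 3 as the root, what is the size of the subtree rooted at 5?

13

The subtree rooted at 5 contains: 5, 6, 7, 16, 9, 15, 11, 4, 14, 1, 12, 10, 2 — 13 nodes.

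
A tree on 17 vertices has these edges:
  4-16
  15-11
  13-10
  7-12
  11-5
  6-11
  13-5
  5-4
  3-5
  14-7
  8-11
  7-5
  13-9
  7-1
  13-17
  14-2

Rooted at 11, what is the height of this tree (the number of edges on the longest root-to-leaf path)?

The longest root-to-leaf path is 11-5-7-14-2 (4 edges).

4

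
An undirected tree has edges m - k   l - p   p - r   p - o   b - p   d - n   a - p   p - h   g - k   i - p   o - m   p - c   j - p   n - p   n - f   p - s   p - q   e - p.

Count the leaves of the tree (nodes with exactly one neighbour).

Degree-1 nodes: a, b, c, d, e, f, g, h, i, j, l, q, r, s — 14 of them.

14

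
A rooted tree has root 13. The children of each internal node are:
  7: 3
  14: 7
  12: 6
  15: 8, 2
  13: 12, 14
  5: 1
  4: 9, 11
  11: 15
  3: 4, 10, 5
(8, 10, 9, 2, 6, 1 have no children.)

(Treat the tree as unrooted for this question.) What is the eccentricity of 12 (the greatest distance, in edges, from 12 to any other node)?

8

A farthest node from 12 is 8 (2 also at distance 8).
The path 12–13–14–7–3–4–11–15–8 has 8 edges.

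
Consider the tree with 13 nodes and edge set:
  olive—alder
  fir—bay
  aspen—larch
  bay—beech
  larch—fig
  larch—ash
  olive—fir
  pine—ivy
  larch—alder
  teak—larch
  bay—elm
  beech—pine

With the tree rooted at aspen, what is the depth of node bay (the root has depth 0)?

Climbing from bay to the root: bay–fir–olive–alder–larch–aspen. That's 5 steps.

5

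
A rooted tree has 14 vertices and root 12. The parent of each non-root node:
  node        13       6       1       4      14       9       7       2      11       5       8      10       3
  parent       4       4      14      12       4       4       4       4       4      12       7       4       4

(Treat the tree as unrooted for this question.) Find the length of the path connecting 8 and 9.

The path is 8 – 7 – 4 – 9, which has 3 edges.

3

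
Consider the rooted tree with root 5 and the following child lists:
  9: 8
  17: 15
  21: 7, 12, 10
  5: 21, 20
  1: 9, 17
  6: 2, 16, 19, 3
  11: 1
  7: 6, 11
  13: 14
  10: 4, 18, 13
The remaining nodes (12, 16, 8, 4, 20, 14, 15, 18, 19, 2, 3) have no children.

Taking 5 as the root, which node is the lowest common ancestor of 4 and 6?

21

Path 4→root: 4 10 21 5; path 6→root: 6 7 21 5.
First common node: 21.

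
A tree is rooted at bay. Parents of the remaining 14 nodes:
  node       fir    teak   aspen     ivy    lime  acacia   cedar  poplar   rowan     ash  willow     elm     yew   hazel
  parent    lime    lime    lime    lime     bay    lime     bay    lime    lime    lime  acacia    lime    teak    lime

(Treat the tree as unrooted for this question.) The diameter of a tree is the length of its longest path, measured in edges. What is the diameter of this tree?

Starting from willow, a farthest node is yew at distance 4.
One longest path: willow-acacia-lime-teak-yew.
So the diameter is 4.

4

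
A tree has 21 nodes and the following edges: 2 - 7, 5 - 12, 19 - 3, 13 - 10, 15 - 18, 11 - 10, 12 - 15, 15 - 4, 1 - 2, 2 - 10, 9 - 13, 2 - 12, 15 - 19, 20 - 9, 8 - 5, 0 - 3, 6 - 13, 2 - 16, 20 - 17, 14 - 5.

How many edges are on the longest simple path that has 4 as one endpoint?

8

The node farthest from 4 is 17, via 4-15-12-2-10-13-9-20-17 — 8 edges.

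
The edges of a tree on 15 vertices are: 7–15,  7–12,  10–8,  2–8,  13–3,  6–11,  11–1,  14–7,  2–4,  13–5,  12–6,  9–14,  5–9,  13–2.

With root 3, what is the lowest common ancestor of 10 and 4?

2

Path 10→root: 10 8 2 13 3; path 4→root: 4 2 13 3.
First common node: 2.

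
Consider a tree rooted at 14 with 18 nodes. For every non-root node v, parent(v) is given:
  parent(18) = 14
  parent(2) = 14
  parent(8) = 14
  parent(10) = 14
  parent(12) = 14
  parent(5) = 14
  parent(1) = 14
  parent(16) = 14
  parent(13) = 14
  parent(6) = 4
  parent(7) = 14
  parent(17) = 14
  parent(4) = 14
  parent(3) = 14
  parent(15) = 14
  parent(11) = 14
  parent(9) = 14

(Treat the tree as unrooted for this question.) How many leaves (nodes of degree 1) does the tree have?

16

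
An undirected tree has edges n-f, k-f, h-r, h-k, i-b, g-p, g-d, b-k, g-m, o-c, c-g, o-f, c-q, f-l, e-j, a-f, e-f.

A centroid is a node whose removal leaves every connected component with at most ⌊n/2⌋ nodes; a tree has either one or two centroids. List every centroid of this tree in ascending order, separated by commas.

f

Delete f: the remaining components have sizes 7, 5, 2, 1, 1, 1. Max 7 ≤ 9, so f is a centroid.
Every other node leaves some component of size > 9, so the centroid is unique.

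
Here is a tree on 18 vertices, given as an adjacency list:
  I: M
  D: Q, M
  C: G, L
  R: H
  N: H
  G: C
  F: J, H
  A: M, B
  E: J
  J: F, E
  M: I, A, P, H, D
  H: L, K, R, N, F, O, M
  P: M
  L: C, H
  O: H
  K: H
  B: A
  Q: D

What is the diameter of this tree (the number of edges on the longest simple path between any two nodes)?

Starting from G, a farthest node is Q at distance 6.
One longest path: G – C – L – H – M – D – Q.
So the diameter is 6.

6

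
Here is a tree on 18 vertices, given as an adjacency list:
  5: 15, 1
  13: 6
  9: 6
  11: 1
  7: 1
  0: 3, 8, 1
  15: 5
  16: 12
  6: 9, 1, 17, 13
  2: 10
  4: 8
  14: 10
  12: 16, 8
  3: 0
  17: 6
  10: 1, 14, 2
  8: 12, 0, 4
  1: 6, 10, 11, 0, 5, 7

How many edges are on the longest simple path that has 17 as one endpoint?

The node farthest from 17 is 16, via 17 – 6 – 1 – 0 – 8 – 12 – 16 — 6 edges.

6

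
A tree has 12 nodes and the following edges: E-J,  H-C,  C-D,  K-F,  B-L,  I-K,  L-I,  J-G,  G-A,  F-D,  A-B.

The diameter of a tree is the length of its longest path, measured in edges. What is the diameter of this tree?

Starting from E, a farthest node is H at distance 11.
One longest path: E – J – G – A – B – L – I – K – F – D – C – H.
So the diameter is 11.

11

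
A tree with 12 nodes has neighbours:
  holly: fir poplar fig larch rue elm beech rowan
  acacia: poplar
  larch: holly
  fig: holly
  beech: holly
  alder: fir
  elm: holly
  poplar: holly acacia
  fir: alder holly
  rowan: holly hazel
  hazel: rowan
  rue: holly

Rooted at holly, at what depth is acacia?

Path from holly to acacia: holly–poplar–acacia, which has 2 edges.

2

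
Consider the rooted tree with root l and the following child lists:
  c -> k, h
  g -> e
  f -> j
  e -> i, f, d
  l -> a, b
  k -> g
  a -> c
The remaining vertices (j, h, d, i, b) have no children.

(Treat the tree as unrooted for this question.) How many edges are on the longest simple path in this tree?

8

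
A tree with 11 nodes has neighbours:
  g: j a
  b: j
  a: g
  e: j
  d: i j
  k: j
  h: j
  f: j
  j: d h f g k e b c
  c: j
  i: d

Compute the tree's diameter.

4

BFS from a reaches i last, at distance 4; BFS from i confirms no node is farther.
Path: a-g-j-d-i.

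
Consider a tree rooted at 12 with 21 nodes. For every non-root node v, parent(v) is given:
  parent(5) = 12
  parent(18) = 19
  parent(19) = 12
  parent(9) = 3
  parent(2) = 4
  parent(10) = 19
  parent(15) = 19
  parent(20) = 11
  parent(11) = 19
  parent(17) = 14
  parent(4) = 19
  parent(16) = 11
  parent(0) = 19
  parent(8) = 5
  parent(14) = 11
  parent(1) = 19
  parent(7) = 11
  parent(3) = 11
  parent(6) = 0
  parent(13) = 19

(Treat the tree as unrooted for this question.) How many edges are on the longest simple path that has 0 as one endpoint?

4

Distances from 0 peak at 4, attained at 9 (17, 8 also at distance 4).
0 – 19 – 11 – 3 – 9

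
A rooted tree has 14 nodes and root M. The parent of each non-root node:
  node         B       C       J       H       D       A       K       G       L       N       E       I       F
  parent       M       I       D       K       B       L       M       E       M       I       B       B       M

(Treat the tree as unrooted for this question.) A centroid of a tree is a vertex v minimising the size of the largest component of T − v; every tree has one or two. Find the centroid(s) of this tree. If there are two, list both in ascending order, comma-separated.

B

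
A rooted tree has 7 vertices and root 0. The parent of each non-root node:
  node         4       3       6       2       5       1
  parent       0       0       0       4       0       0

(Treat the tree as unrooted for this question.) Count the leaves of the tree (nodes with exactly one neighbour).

Degree-1 nodes: 1, 2, 3, 5, 6 — 5 of them.

5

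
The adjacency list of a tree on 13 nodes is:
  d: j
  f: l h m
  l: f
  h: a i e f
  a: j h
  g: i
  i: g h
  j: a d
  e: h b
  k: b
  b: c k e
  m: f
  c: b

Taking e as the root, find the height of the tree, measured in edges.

The longest root-to-leaf path is e–h–a–j–d (4 edges).

4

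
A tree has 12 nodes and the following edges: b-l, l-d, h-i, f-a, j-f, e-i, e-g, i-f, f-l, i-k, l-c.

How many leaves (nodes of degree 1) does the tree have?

8

Exactly 8 nodes have a single neighbour: a, b, c, d, g, h, j, k.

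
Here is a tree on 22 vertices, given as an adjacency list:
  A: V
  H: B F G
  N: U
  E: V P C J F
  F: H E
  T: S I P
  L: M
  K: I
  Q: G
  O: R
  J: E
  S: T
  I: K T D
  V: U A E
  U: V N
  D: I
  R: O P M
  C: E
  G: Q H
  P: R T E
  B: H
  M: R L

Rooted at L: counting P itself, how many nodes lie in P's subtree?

18

The subtree rooted at P contains: P, E, T, F, V, J, C, I, S, H, A, U, K, D, G, B, N, Q — 18 nodes.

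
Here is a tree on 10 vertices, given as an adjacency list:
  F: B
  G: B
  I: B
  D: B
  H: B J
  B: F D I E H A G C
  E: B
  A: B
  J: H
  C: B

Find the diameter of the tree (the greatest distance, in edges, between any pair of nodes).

Starting from J, a farthest node is C at distance 3.
One longest path: J-H-B-C.
So the diameter is 3.

3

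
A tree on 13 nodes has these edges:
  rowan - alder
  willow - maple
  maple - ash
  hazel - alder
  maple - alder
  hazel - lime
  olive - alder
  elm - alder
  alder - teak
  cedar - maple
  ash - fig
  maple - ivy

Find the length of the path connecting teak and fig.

Walking from teak: teak - alder - maple - ash - fig. Length 4.

4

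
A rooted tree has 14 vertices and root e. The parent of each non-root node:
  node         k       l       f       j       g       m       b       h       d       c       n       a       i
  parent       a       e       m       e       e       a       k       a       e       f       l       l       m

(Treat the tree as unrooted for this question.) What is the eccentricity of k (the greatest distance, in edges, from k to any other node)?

4

The node farthest from k is g (d, c, j also at distance 4), via k – a – l – e – g — 4 edges.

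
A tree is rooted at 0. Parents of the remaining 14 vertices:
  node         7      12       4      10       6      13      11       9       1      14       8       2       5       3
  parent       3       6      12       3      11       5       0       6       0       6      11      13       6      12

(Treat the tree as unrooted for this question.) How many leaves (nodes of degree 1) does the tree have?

Degree-1 nodes: 1, 2, 4, 7, 8, 9, 10, 14 — 8 of them.

8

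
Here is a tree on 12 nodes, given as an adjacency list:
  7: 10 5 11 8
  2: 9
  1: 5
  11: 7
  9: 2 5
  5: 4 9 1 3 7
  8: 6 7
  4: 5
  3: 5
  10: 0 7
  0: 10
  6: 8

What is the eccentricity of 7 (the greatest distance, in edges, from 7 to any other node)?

The node farthest from 7 is 2, via 7 – 5 – 9 – 2 — 3 edges.

3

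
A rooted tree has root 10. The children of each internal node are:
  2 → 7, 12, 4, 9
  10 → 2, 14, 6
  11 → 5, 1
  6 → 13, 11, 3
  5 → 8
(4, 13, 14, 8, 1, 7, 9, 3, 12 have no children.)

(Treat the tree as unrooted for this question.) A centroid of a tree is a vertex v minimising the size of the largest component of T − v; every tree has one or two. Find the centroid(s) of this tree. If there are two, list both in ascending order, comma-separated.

6, 10

Delete 10: the remaining components have sizes 7, 5, 1. Max 7 ≤ 7, so 10 is a centroid.
6 is adjacent to 10 and is also a centroid (the largest component after removing it is likewise 7).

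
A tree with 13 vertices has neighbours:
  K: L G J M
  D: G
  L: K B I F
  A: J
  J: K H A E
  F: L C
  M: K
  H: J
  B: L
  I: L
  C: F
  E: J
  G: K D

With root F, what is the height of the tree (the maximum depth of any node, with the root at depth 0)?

A deepest node is A, reached by F → L → K → J → A.
That path has 4 edges, so the height is 4.

4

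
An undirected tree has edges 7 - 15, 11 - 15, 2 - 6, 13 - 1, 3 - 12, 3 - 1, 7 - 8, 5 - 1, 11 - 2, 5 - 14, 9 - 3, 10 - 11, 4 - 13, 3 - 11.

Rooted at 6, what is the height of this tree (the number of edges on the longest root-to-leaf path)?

6

14 sits deepest: 6–2–11–3–1–5–14 — 6 edges from the root.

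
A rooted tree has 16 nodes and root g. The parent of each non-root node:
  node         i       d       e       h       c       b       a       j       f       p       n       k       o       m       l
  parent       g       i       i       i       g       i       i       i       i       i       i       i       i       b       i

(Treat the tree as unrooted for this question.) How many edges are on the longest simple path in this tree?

4

A longest path is c - g - i - b - m, with 4 edges.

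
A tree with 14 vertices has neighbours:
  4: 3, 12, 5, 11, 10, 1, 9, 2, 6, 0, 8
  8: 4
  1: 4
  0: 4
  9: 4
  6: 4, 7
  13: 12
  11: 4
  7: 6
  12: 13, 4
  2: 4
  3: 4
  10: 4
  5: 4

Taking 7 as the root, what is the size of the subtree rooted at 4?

The subtree rooted at 4 contains: 4, 12, 2, 11, 9, 10, 0, 5, 3, 1, 8, 13 — 12 nodes.

12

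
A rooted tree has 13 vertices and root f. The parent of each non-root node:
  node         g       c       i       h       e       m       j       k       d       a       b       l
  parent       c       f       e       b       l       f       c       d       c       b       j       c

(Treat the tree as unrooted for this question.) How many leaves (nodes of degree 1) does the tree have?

Exactly 6 nodes have a single neighbour: a, g, h, i, k, m.

6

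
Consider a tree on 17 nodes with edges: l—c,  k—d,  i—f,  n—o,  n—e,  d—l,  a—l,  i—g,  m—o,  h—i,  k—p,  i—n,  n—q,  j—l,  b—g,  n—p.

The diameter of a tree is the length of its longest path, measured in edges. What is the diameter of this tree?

A longest path is b – g – i – n – p – k – d – l – c, with 8 edges.

8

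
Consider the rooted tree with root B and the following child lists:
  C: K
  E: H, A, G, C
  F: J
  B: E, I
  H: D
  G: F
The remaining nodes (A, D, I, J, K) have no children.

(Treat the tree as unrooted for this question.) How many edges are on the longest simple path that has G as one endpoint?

3

A farthest node from G is I (K, D also at distance 3).
The path G-E-B-I has 3 edges.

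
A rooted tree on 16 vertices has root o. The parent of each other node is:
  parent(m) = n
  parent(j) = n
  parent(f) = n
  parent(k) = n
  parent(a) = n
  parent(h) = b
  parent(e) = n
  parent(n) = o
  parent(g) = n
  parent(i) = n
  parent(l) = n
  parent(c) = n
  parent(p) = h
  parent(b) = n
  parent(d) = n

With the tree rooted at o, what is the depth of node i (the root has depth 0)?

Climbing from i to the root: i–n–o. That's 2 steps.

2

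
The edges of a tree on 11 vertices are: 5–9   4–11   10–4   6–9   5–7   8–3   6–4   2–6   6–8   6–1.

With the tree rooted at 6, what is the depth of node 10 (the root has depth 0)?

Climbing from 10 to the root: 10 – 4 – 6. That's 2 steps.

2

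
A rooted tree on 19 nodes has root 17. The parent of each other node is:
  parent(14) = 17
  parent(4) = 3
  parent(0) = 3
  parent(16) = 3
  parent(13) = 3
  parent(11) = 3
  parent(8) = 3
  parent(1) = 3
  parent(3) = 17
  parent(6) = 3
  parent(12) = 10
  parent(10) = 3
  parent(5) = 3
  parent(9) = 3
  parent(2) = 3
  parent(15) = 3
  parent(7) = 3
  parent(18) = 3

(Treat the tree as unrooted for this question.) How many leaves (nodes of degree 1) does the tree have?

16

Exactly 16 nodes have a single neighbour: 0, 1, 2, 4, 5, 6, 7, 8, 9, 11, 12, 13, 14, 15, 16, 18.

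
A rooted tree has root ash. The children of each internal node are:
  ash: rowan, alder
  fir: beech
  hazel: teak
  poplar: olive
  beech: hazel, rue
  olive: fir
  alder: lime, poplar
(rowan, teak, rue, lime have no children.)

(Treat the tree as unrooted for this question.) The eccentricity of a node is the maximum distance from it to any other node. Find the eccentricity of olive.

4

Distances from olive peak at 4, attained at rowan (teak also at distance 4).
olive–poplar–alder–ash–rowan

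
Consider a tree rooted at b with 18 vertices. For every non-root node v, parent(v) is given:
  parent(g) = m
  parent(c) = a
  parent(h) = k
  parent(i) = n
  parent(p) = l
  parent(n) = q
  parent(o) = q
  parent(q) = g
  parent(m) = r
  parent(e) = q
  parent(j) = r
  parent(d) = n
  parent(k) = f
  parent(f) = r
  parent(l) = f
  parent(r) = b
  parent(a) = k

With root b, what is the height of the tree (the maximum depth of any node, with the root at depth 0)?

6

A deepest node is d, reached by b → r → m → g → q → n → d.
That path has 6 edges, so the height is 6.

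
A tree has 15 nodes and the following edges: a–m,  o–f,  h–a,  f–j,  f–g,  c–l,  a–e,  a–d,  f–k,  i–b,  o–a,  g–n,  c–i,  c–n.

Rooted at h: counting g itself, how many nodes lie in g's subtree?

6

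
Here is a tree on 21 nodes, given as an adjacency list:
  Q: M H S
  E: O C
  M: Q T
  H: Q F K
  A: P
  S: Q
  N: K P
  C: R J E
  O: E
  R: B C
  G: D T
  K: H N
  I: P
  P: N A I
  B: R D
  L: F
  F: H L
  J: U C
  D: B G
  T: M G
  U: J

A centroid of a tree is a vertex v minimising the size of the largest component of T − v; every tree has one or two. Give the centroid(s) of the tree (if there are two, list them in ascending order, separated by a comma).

Removing M splits the tree into components of sizes 10, 10; the largest is 10 ≤ ⌊21/2⌋ = 10.
Every other node leaves some component of size > 10, so the centroid is unique.

M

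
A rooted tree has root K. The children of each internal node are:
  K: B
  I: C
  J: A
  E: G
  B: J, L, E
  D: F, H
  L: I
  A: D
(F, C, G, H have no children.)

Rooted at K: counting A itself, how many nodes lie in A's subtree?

A's subtree: {A, D, H, F}, size 4.

4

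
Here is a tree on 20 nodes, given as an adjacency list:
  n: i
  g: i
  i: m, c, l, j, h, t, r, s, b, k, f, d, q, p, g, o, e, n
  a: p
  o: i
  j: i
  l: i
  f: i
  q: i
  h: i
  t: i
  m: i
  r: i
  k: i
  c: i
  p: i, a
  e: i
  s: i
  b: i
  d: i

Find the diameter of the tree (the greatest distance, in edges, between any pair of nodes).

Starting from a, a farthest node is n at distance 3.
One longest path: a–p–i–n.
So the diameter is 3.

3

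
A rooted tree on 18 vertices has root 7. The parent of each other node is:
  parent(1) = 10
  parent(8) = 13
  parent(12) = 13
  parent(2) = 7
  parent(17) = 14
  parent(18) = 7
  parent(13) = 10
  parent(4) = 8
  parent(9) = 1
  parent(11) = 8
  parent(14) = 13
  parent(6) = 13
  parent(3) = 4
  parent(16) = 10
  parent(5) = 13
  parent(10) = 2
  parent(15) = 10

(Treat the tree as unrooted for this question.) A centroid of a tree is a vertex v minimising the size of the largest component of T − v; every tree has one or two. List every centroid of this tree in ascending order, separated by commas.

13

Removing 13 splits the tree into components of sizes 8, 4, 2, 1, 1, 1; the largest is 8 ≤ ⌊18/2⌋ = 9.
No neighbour of 13 does as well, so 13 is the unique centroid.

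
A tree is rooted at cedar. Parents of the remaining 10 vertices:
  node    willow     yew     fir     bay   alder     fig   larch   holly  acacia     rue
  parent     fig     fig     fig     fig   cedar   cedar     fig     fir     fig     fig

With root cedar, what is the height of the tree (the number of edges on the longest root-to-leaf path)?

3

The longest root-to-leaf path is cedar → fig → fir → holly (3 edges).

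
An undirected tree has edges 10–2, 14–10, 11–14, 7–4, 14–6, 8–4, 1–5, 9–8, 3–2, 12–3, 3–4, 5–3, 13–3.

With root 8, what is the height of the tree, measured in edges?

A deepest node is 11, reached by 8-4-3-2-10-14-11.
That path has 6 edges, so the height is 6.

6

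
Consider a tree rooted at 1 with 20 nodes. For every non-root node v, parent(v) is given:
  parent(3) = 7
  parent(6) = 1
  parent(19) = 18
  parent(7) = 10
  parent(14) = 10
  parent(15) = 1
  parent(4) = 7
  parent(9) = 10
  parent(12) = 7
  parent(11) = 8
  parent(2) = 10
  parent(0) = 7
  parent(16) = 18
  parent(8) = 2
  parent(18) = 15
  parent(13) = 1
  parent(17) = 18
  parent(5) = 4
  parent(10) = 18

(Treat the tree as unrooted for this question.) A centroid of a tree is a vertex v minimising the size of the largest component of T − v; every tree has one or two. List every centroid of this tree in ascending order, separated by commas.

10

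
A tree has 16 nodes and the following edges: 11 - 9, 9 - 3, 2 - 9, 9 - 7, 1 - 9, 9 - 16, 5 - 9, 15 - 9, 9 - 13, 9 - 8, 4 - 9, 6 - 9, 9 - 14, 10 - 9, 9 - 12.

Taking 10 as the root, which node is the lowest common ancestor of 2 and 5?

9

Path 2→root: 2 9 10; path 5→root: 5 9 10.
First common node: 9.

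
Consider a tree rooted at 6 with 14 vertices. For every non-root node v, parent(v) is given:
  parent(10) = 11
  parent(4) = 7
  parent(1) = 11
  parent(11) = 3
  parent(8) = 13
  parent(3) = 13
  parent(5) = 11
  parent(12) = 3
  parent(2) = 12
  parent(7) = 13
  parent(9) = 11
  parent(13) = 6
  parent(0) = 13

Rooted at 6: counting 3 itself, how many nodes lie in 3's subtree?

Descendants of 3 (including itself): 3, 12, 11, 2, 10, 9, 5, 1. That's 8.

8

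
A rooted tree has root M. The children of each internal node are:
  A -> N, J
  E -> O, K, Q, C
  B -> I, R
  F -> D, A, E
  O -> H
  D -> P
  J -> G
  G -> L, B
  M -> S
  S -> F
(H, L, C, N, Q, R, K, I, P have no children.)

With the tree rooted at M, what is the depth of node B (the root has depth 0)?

6

M–S–F–A–J–G–B — 6 edges.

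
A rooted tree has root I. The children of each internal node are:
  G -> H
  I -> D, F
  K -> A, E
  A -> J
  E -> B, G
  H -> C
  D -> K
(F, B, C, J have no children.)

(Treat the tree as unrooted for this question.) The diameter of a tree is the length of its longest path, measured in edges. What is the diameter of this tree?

A longest path is C-H-G-E-K-D-I-F, with 7 edges.

7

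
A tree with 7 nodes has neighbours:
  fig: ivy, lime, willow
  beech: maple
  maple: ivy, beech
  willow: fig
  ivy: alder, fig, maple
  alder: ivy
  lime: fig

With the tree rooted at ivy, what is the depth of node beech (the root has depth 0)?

2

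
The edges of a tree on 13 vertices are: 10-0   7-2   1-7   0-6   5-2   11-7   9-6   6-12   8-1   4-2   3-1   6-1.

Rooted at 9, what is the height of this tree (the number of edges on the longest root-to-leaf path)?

5

5 sits deepest: 9-6-1-7-2-5 — 5 edges from the root.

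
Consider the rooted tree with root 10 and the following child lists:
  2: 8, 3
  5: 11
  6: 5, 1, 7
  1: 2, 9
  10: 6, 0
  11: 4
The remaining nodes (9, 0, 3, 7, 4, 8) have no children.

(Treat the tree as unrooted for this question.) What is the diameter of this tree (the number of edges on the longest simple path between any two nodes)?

6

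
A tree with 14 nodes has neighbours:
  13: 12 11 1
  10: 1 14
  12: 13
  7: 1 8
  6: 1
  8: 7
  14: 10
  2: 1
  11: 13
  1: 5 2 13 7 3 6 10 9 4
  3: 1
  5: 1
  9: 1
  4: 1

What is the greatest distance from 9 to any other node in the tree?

3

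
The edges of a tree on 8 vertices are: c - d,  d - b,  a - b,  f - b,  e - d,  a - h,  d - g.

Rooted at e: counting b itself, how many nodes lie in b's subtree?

The subtree rooted at b contains: b, a, f, h — 4 nodes.

4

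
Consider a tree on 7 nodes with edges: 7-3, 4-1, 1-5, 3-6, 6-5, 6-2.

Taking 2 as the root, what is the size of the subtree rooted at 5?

3

Descendants of 5 (including itself): 5, 1, 4. That's 3.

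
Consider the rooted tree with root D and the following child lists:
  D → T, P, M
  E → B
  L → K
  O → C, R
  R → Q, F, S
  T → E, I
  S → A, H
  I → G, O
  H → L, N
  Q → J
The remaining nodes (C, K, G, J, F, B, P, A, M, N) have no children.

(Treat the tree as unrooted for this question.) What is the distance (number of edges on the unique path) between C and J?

4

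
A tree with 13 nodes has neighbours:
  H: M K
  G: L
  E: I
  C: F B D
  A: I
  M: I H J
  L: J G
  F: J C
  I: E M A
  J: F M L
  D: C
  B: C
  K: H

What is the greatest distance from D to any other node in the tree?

Distances from D peak at 6, attained at E (K, A also at distance 6).
D-C-F-J-M-I-E

6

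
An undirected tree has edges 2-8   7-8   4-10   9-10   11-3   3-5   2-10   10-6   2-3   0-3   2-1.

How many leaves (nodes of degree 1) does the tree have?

Degree-1 nodes: 0, 1, 4, 5, 6, 7, 9, 11 — 8 of them.

8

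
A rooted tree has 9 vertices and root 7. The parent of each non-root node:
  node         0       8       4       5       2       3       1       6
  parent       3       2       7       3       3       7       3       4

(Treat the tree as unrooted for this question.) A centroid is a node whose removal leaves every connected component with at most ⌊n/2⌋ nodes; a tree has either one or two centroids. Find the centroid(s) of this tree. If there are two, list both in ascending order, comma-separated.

3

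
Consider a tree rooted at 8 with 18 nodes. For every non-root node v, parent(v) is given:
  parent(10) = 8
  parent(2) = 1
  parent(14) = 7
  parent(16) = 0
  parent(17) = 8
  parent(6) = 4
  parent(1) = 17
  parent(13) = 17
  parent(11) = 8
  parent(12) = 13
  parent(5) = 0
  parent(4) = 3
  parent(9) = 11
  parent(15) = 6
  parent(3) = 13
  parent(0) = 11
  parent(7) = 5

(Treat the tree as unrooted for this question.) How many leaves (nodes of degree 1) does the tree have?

The leaves are 2, 9, 10, 12, 14, 15, 16.
That is 7 leaves.

7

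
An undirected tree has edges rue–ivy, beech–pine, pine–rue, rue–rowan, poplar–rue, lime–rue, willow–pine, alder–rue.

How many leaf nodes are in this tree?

7

The leaves are alder, beech, ivy, lime, poplar, rowan, willow.
That is 7 leaves.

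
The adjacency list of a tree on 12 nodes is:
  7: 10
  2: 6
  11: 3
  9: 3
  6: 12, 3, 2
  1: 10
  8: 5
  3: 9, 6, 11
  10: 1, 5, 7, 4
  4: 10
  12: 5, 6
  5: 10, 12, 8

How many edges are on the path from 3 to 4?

5

The path is 3 – 6 – 12 – 5 – 10 – 4, which has 5 edges.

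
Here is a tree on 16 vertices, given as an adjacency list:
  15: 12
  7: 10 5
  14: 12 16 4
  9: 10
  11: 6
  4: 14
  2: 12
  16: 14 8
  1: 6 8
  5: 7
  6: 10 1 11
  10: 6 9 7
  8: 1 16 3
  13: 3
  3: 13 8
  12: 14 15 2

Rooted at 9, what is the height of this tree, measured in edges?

2 sits deepest: 9 → 10 → 6 → 1 → 8 → 16 → 14 → 12 → 2 — 8 edges from the root.

8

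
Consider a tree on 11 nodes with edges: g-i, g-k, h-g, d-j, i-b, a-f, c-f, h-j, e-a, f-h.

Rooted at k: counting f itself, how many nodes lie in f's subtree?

The subtree rooted at f contains: f, a, c, e — 4 nodes.

4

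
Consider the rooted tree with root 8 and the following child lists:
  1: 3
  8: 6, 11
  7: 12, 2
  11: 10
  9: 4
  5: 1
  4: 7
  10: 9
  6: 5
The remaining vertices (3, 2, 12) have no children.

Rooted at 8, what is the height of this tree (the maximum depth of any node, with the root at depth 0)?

6

The longest root-to-leaf path is 8 → 11 → 10 → 9 → 4 → 7 → 2 (6 edges).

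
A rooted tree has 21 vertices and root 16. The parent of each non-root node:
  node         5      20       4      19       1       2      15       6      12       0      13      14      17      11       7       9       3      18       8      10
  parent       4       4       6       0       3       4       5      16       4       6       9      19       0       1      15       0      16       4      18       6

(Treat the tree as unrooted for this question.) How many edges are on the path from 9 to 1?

5

9–0–6–16–3–1: 5 edges.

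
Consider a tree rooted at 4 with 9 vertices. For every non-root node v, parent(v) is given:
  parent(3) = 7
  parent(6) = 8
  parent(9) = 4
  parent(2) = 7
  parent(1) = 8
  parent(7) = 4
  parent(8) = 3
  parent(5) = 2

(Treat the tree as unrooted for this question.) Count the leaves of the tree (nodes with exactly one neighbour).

4

The leaves are 1, 5, 6, 9.
That is 4 leaves.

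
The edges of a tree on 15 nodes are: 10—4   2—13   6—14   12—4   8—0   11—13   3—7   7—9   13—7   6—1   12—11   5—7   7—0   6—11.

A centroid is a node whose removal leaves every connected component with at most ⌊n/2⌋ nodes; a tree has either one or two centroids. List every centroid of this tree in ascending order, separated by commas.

13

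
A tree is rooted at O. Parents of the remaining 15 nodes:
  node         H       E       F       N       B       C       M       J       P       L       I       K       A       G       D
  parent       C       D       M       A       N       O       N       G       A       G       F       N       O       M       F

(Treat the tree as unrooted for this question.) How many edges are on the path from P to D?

P – A – N – M – F – D: 5 edges.

5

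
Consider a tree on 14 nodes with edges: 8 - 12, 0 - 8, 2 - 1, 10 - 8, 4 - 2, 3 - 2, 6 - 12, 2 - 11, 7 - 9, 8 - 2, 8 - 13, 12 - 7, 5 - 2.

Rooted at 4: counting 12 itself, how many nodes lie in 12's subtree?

4

Descendants of 12 (including itself): 12, 6, 7, 9. That's 4.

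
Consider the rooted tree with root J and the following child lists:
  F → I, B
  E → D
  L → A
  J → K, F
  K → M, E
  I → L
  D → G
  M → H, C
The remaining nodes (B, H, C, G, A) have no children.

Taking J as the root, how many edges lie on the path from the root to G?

Climbing from G to the root: G → D → E → K → J. That's 4 steps.

4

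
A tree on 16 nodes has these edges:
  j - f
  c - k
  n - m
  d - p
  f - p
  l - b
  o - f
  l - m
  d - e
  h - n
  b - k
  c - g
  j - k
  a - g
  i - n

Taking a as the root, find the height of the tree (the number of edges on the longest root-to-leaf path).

8

The longest root-to-leaf path is a-g-c-k-b-l-m-n-i (8 edges).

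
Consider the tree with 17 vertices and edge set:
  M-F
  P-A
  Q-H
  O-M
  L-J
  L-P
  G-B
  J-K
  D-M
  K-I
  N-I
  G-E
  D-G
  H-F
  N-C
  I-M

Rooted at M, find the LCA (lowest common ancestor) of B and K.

M

B's ancestor chain is B, G, D, M and K's is K, I, M; they first meet at M.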